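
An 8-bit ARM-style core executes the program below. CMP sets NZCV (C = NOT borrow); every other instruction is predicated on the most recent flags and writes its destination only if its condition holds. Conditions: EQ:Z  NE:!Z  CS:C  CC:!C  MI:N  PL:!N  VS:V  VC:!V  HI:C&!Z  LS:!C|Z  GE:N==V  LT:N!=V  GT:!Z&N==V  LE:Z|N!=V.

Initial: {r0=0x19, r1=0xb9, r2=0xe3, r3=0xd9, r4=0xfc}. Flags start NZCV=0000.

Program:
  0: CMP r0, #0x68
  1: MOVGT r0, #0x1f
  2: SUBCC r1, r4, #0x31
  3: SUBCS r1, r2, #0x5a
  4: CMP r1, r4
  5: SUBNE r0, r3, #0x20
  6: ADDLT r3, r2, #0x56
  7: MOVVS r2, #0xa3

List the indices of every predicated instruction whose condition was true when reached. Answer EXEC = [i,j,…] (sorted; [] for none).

EXEC = [2,5,6]

0: ✓ CMP  NZCV=1000
1: · MOVGT
2: ✓ SUBCC  r1←0xcb
3: · SUBCS
4: ✓ CMP  NZCV=1000
5: ✓ SUBNE  r0←0xb9
6: ✓ ADDLT  r3←0x39
7: · MOVVS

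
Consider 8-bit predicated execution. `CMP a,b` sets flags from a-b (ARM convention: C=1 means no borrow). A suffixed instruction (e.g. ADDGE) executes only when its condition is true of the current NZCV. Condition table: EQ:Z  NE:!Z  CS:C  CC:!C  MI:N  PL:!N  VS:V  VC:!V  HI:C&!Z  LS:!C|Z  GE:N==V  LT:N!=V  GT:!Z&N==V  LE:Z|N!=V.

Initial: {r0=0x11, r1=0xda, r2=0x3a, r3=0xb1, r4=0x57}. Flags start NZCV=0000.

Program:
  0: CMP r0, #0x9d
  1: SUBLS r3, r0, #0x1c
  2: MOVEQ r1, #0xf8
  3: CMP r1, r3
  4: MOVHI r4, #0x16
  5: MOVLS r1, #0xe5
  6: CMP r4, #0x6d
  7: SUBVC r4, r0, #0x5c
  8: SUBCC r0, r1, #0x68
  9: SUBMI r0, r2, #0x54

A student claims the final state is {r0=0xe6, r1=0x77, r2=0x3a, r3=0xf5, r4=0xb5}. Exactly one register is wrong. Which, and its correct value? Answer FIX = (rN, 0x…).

0: ✓ CMP  NZCV=0000
1: ✓ SUBLS  r3←0xf5
2: · MOVEQ
3: ✓ CMP  NZCV=1000
4: · MOVHI
5: ✓ MOVLS  r1←0xe5
6: ✓ CMP  NZCV=1000
7: ✓ SUBVC  r4←0xb5
8: ✓ SUBCC  r0←0x7d
9: ✓ SUBMI  r0←0xe6

FIX = (r1, 0xe5)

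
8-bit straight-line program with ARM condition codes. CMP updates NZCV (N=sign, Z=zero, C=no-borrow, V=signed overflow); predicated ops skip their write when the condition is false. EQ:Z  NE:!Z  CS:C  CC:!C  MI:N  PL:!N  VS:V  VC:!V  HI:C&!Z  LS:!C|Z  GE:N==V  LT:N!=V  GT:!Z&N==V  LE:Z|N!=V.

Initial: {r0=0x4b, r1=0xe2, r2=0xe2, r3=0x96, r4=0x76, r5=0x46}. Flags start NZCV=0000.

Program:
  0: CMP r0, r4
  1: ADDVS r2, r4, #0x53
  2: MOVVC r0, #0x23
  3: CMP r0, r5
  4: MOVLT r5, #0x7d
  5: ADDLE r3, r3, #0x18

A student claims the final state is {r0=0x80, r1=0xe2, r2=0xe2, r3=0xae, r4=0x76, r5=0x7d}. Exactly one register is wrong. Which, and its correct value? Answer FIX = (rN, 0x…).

[0] flags=1000 → (cmp)
[1] flags=1000 VS?F → skip
[2] flags=1000 VC?T → r0=0x23
[3] flags=1000 → (cmp)
[4] flags=1000 LT?T → r5=0x7d
[5] flags=1000 LE?T → r3=0xae

FIX = (r0, 0x23)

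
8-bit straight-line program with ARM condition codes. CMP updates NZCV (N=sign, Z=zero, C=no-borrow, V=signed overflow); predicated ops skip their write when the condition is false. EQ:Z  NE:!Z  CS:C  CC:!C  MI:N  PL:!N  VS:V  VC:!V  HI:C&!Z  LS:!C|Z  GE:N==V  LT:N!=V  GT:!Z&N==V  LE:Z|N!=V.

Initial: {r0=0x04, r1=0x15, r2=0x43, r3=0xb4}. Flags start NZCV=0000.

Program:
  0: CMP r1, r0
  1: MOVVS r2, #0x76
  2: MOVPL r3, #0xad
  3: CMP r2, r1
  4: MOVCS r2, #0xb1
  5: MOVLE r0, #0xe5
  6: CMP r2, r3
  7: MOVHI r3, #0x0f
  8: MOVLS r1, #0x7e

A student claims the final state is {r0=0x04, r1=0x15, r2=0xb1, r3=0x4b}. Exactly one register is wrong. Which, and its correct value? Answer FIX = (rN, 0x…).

[0] flags=0010 → (cmp)
[1] flags=0010 VS?F → skip
[2] flags=0010 PL?T → r3=0xad
[3] flags=0010 → (cmp)
[4] flags=0010 CS?T → r2=0xb1
[5] flags=0010 LE?F → skip
[6] flags=0010 → (cmp)
[7] flags=0010 HI?T → r3=0x0f
[8] flags=0010 LS?F → skip

FIX = (r3, 0x0f)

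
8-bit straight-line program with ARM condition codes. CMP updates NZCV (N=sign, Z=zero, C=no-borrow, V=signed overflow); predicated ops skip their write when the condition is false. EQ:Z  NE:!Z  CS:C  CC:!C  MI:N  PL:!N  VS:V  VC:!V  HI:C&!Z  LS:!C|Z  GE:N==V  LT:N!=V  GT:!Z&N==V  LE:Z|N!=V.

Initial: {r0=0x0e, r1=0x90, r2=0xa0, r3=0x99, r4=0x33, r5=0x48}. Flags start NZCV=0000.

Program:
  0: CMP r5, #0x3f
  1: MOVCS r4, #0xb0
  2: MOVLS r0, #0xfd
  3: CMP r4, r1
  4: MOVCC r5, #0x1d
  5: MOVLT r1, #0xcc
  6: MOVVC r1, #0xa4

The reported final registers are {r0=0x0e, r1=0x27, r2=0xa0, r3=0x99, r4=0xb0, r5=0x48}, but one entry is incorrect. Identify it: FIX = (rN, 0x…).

[0] flags=0010 → (cmp)
[1] flags=0010 CS?T → r4=0xb0
[2] flags=0010 LS?F → skip
[3] flags=0010 → (cmp)
[4] flags=0010 CC?F → skip
[5] flags=0010 LT?F → skip
[6] flags=0010 VC?T → r1=0xa4

FIX = (r1, 0xa4)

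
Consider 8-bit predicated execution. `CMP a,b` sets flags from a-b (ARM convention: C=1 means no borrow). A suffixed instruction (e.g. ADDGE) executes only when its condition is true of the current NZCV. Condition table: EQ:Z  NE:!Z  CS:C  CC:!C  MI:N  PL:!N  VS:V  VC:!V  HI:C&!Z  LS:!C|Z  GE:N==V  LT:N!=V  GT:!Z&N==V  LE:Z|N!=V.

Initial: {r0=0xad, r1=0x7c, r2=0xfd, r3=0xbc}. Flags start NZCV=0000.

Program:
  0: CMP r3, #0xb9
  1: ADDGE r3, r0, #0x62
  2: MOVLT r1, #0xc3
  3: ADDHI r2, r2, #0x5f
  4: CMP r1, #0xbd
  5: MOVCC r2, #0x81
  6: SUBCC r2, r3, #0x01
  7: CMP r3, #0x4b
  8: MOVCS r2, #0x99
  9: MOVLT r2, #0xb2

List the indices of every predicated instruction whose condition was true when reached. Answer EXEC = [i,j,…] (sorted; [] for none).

EXEC = [1,3,5,6,9]

0: ✓ CMP  NZCV=0010
1: ✓ ADDGE  r3←0x0f
2: · MOVLT
3: ✓ ADDHI  r2←0x5c
4: ✓ CMP  NZCV=1001
5: ✓ MOVCC  r2←0x81
6: ✓ SUBCC  r2←0x0e
7: ✓ CMP  NZCV=1000
8: · MOVCS
9: ✓ MOVLT  r2←0xb2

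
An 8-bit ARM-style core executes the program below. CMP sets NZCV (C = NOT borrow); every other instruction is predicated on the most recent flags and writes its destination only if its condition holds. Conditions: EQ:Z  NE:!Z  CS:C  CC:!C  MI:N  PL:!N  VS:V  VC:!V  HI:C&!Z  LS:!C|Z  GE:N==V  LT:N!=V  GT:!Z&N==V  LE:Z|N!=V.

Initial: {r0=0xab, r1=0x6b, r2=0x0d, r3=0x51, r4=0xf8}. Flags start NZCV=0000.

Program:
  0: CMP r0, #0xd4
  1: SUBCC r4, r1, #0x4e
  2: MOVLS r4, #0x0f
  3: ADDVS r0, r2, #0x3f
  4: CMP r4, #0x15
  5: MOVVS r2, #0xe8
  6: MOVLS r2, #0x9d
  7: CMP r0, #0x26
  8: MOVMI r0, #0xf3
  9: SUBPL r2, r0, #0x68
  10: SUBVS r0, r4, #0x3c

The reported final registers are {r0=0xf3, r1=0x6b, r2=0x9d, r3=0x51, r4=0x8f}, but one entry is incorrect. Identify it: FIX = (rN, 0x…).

FIX = (r4, 0x0f)

[0] flags=1000 → (cmp)
[1] flags=1000 CC?T → r4=0x1d
[2] flags=1000 LS?T → r4=0x0f
[3] flags=1000 VS?F → skip
[4] flags=1000 → (cmp)
[5] flags=1000 VS?F → skip
[6] flags=1000 LS?T → r2=0x9d
[7] flags=1010 → (cmp)
[8] flags=1010 MI?T → r0=0xf3
[9] flags=1010 PL?F → skip
[10] flags=1010 VS?F → skip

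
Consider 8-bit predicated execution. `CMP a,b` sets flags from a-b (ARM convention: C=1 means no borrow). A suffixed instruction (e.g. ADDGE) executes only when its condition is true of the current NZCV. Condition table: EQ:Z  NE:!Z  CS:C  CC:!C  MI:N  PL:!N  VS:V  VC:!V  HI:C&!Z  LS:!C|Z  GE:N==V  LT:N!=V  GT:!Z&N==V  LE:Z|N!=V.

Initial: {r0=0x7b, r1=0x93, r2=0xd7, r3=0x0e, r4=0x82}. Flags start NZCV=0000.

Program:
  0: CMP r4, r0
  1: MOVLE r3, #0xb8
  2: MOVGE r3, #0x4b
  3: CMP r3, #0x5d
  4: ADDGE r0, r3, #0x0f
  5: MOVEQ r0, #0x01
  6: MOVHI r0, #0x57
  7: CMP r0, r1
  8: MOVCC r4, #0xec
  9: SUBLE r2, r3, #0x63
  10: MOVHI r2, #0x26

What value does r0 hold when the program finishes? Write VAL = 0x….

VAL = 0x57

[0] flags=0011 → (cmp)
[1] flags=0011 LE?T → r3=0xb8
[2] flags=0011 GE?F → skip
[3] flags=0011 → (cmp)
[4] flags=0011 GE?F → skip
[5] flags=0011 EQ?F → skip
[6] flags=0011 HI?T → r0=0x57
[7] flags=1001 → (cmp)
[8] flags=1001 CC?T → r4=0xec
[9] flags=1001 LE?F → skip
[10] flags=1001 HI?F → skip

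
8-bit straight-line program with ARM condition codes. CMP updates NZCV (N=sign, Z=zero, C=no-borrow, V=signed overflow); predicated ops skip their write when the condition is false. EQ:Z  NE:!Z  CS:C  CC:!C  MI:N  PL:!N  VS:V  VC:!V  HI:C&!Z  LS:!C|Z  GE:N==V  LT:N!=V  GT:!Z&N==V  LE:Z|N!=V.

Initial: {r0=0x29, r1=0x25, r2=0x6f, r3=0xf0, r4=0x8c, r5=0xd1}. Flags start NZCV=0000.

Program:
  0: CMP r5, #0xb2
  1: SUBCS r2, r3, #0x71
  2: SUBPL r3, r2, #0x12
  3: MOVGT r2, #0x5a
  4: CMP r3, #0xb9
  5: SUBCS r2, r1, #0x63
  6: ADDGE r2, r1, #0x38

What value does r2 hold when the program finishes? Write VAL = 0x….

0: ✓ CMP  NZCV=0010
1: ✓ SUBCS  r2←0x7f
2: ✓ SUBPL  r3←0x6d
3: ✓ MOVGT  r2←0x5a
4: ✓ CMP  NZCV=1001
5: · SUBCS
6: ✓ ADDGE  r2←0x5d

VAL = 0x5d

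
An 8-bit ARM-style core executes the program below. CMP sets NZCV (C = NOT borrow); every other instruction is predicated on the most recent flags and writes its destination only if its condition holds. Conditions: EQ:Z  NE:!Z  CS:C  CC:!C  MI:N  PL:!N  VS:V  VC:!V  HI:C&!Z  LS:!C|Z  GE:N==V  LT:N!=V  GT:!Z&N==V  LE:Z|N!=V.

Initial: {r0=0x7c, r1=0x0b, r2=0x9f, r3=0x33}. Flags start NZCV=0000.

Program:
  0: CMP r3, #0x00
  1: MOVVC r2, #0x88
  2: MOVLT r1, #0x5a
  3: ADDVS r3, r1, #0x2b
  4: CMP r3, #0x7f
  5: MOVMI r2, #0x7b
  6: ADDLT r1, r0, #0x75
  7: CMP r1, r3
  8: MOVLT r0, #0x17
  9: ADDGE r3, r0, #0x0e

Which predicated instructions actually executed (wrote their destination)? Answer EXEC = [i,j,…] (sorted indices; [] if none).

EXEC = [1,5,6,8]

0: ✓ CMP  NZCV=0010
1: ✓ MOVVC  r2←0x88
2: · MOVLT
3: · ADDVS
4: ✓ CMP  NZCV=1000
5: ✓ MOVMI  r2←0x7b
6: ✓ ADDLT  r1←0xf1
7: ✓ CMP  NZCV=1010
8: ✓ MOVLT  r0←0x17
9: · ADDGE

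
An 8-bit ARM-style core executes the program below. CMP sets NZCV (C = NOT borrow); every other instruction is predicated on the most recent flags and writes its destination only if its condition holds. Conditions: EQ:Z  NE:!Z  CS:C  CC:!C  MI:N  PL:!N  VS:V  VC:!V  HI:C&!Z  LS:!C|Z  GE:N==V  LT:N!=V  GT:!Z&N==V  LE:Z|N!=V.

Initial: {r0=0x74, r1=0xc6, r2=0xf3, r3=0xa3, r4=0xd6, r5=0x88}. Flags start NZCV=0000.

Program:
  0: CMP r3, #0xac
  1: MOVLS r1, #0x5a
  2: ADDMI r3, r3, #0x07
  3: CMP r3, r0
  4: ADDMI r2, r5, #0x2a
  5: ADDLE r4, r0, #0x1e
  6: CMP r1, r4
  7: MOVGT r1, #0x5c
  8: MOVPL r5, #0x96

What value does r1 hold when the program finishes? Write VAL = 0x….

VAL = 0x5c

[0] flags=1000 → (cmp)
[1] flags=1000 LS?T → r1=0x5a
[2] flags=1000 MI?T → r3=0xaa
[3] flags=0011 → (cmp)
[4] flags=0011 MI?F → skip
[5] flags=0011 LE?T → r4=0x92
[6] flags=1001 → (cmp)
[7] flags=1001 GT?T → r1=0x5c
[8] flags=1001 PL?F → skip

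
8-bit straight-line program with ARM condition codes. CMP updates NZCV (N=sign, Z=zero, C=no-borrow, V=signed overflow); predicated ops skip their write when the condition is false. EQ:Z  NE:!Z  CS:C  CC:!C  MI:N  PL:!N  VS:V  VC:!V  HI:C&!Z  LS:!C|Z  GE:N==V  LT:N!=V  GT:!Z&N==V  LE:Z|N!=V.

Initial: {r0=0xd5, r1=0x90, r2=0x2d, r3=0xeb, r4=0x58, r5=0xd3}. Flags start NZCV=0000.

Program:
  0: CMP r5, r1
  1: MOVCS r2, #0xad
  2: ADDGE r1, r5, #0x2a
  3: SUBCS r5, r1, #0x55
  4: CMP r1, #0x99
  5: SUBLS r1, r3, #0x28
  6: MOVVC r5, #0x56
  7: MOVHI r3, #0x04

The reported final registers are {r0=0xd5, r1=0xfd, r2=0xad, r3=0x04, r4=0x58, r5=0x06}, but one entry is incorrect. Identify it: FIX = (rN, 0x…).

[0] flags=0010 → (cmp)
[1] flags=0010 CS?T → r2=0xad
[2] flags=0010 GE?T → r1=0xfd
[3] flags=0010 CS?T → r5=0xa8
[4] flags=0010 → (cmp)
[5] flags=0010 LS?F → skip
[6] flags=0010 VC?T → r5=0x56
[7] flags=0010 HI?T → r3=0x04

FIX = (r5, 0x56)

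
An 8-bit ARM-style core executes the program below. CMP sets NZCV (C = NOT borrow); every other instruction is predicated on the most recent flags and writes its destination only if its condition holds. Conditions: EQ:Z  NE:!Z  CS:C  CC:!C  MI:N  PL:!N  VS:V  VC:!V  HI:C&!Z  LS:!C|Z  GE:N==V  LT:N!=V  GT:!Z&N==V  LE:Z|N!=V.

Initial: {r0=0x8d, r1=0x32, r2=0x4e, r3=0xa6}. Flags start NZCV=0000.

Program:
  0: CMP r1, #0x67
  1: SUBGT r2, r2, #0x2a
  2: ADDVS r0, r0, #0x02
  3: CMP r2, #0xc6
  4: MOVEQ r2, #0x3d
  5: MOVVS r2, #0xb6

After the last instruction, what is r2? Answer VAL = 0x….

VAL = 0xb6

[0] flags=1000 → (cmp)
[1] flags=1000 GT?F → skip
[2] flags=1000 VS?F → skip
[3] flags=1001 → (cmp)
[4] flags=1001 EQ?F → skip
[5] flags=1001 VS?T → r2=0xb6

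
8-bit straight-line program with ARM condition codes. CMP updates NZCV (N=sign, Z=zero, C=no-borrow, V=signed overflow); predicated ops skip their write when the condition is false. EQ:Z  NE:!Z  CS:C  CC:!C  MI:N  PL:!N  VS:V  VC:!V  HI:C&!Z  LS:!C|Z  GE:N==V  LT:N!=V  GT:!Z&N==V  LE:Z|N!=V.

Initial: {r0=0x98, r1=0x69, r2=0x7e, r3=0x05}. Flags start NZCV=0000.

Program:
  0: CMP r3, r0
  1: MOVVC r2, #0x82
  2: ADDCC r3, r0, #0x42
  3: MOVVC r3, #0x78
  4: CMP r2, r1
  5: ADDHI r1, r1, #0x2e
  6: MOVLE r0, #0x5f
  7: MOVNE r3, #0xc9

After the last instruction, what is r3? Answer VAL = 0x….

VAL = 0xc9

[0] flags=0000 → (cmp)
[1] flags=0000 VC?T → r2=0x82
[2] flags=0000 CC?T → r3=0xda
[3] flags=0000 VC?T → r3=0x78
[4] flags=0011 → (cmp)
[5] flags=0011 HI?T → r1=0x97
[6] flags=0011 LE?T → r0=0x5f
[7] flags=0011 NE?T → r3=0xc9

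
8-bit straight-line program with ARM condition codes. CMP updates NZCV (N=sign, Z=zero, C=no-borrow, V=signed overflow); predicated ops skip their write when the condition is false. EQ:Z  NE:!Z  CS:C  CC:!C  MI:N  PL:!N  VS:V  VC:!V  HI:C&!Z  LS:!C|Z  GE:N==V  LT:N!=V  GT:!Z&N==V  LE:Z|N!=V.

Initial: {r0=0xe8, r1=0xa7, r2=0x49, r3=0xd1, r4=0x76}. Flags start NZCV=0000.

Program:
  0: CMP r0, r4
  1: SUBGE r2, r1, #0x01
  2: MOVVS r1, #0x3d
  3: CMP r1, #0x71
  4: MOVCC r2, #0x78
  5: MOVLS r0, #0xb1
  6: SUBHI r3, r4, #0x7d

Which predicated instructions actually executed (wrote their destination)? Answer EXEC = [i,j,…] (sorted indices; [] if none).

[0] flags=0011 → (cmp)
[1] flags=0011 GE?F → skip
[2] flags=0011 VS?T → r1=0x3d
[3] flags=1000 → (cmp)
[4] flags=1000 CC?T → r2=0x78
[5] flags=1000 LS?T → r0=0xb1
[6] flags=1000 HI?F → skip

EXEC = [2,4,5]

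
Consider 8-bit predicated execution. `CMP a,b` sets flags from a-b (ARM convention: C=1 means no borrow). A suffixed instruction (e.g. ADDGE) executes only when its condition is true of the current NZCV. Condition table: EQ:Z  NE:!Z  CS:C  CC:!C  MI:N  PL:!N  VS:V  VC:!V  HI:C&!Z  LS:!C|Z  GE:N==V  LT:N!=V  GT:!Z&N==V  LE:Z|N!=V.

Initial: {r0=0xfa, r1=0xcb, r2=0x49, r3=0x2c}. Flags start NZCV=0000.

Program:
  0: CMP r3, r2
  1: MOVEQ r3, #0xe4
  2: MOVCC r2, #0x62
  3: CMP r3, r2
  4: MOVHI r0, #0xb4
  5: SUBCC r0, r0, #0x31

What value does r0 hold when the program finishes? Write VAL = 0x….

VAL = 0xc9

[0] flags=1000 → (cmp)
[1] flags=1000 EQ?F → skip
[2] flags=1000 CC?T → r2=0x62
[3] flags=1000 → (cmp)
[4] flags=1000 HI?F → skip
[5] flags=1000 CC?T → r0=0xc9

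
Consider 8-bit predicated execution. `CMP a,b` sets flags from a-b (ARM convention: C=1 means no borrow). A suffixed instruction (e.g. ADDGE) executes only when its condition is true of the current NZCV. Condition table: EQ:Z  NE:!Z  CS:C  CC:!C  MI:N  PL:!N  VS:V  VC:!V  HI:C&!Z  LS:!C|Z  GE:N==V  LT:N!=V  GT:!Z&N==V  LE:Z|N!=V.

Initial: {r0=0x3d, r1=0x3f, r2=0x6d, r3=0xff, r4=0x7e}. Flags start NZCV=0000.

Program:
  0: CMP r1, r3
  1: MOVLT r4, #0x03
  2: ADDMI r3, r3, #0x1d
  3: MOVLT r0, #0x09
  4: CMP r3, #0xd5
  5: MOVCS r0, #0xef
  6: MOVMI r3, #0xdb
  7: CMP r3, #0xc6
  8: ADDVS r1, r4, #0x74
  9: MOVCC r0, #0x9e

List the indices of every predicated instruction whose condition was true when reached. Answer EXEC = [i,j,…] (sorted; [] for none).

0: ✓ CMP  NZCV=0000
1: · MOVLT
2: · ADDMI
3: · MOVLT
4: ✓ CMP  NZCV=0010
5: ✓ MOVCS  r0←0xef
6: · MOVMI
7: ✓ CMP  NZCV=0010
8: · ADDVS
9: · MOVCC

EXEC = [5]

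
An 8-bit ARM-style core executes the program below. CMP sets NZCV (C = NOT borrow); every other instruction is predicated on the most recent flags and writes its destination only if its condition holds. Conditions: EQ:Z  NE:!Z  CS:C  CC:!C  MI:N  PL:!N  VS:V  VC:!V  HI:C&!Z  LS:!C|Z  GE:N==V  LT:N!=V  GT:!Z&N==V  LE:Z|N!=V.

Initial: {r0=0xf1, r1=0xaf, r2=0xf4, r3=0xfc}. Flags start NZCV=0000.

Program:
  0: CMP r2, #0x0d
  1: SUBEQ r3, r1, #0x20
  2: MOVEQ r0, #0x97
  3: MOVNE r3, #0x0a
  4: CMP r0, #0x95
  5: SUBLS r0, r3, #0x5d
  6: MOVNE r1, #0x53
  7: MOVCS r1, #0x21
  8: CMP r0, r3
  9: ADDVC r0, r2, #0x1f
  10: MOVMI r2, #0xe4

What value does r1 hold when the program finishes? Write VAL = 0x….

VAL = 0x21

0: ✓ CMP  NZCV=1010
1: · SUBEQ
2: · MOVEQ
3: ✓ MOVNE  r3←0x0a
4: ✓ CMP  NZCV=0010
5: · SUBLS
6: ✓ MOVNE  r1←0x53
7: ✓ MOVCS  r1←0x21
8: ✓ CMP  NZCV=1010
9: ✓ ADDVC  r0←0x13
10: ✓ MOVMI  r2←0xe4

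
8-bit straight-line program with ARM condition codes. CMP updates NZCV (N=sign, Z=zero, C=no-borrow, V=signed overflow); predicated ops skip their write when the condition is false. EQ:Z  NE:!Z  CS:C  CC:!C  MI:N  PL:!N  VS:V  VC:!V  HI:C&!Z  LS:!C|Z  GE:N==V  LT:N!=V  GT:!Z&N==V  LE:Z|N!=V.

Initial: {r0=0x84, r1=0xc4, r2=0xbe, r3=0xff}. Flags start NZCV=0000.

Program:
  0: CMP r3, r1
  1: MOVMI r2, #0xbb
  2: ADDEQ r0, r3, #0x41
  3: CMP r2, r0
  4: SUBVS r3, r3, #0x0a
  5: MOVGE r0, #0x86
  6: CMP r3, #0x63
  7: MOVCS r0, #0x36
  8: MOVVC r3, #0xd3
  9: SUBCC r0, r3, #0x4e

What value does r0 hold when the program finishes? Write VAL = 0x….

VAL = 0x36

0: ✓ CMP  NZCV=0010
1: · MOVMI
2: · ADDEQ
3: ✓ CMP  NZCV=0010
4: · SUBVS
5: ✓ MOVGE  r0←0x86
6: ✓ CMP  NZCV=1010
7: ✓ MOVCS  r0←0x36
8: ✓ MOVVC  r3←0xd3
9: · SUBCC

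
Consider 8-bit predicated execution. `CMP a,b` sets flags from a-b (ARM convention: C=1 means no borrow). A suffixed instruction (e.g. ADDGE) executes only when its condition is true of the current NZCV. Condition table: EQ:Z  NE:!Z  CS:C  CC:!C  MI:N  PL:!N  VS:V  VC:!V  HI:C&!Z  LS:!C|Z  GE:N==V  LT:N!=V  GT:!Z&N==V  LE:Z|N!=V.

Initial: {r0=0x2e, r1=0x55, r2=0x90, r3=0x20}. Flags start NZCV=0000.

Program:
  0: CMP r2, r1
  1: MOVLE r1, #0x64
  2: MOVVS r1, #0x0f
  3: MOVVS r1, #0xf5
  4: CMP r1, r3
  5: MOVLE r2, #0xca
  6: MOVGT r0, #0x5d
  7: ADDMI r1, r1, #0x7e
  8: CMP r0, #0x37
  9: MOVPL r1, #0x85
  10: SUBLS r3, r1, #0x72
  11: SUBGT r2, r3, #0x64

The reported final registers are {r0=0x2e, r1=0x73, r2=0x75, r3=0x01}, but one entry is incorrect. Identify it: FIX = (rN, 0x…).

FIX = (r2, 0xca)

[0] flags=0011 → (cmp)
[1] flags=0011 LE?T → r1=0x64
[2] flags=0011 VS?T → r1=0x0f
[3] flags=0011 VS?T → r1=0xf5
[4] flags=1010 → (cmp)
[5] flags=1010 LE?T → r2=0xca
[6] flags=1010 GT?F → skip
[7] flags=1010 MI?T → r1=0x73
[8] flags=1000 → (cmp)
[9] flags=1000 PL?F → skip
[10] flags=1000 LS?T → r3=0x01
[11] flags=1000 GT?F → skip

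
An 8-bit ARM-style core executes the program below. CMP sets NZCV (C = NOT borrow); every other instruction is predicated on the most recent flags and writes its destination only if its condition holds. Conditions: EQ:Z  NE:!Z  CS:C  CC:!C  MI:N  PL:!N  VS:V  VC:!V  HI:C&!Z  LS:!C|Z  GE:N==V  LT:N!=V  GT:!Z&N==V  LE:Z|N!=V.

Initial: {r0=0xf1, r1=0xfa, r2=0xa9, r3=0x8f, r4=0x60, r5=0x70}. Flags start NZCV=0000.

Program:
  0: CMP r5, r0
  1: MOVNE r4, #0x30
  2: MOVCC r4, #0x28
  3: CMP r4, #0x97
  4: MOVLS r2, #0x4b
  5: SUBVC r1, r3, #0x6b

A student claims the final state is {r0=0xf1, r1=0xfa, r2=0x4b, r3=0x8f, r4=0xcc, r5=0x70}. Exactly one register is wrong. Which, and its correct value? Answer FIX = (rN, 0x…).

[0] flags=0000 → (cmp)
[1] flags=0000 NE?T → r4=0x30
[2] flags=0000 CC?T → r4=0x28
[3] flags=1001 → (cmp)
[4] flags=1001 LS?T → r2=0x4b
[5] flags=1001 VC?F → skip

FIX = (r4, 0x28)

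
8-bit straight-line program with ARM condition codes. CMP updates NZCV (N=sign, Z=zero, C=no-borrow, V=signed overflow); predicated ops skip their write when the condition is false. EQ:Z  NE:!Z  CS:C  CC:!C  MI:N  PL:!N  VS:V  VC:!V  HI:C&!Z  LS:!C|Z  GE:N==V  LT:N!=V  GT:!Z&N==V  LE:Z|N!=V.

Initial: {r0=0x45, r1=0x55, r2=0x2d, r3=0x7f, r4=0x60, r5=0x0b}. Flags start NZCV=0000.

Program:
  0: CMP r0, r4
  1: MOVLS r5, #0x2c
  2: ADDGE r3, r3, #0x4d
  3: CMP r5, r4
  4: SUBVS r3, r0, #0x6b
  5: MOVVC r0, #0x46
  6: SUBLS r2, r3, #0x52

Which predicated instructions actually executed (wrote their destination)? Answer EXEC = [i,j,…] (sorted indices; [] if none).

[0] flags=1000 → (cmp)
[1] flags=1000 LS?T → r5=0x2c
[2] flags=1000 GE?F → skip
[3] flags=1000 → (cmp)
[4] flags=1000 VS?F → skip
[5] flags=1000 VC?T → r0=0x46
[6] flags=1000 LS?T → r2=0x2d

EXEC = [1,5,6]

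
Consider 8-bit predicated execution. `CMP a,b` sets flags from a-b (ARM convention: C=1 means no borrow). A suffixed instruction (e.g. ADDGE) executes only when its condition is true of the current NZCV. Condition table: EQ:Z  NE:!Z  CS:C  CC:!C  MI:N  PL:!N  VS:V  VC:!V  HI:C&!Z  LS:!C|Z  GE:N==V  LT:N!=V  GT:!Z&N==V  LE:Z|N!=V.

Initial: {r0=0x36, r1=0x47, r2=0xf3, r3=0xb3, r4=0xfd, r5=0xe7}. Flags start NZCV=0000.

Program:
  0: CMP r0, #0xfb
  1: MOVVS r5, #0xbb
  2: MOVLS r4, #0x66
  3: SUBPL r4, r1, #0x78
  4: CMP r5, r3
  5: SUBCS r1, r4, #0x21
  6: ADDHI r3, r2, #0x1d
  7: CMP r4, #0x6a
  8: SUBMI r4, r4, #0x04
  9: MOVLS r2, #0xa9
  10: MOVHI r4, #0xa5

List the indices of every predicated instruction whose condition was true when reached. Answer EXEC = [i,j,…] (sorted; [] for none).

0: ✓ CMP  NZCV=0000
1: · MOVVS
2: ✓ MOVLS  r4←0x66
3: ✓ SUBPL  r4←0xcf
4: ✓ CMP  NZCV=0010
5: ✓ SUBCS  r1←0xae
6: ✓ ADDHI  r3←0x10
7: ✓ CMP  NZCV=0011
8: · SUBMI
9: · MOVLS
10: ✓ MOVHI  r4←0xa5

EXEC = [2,3,5,6,10]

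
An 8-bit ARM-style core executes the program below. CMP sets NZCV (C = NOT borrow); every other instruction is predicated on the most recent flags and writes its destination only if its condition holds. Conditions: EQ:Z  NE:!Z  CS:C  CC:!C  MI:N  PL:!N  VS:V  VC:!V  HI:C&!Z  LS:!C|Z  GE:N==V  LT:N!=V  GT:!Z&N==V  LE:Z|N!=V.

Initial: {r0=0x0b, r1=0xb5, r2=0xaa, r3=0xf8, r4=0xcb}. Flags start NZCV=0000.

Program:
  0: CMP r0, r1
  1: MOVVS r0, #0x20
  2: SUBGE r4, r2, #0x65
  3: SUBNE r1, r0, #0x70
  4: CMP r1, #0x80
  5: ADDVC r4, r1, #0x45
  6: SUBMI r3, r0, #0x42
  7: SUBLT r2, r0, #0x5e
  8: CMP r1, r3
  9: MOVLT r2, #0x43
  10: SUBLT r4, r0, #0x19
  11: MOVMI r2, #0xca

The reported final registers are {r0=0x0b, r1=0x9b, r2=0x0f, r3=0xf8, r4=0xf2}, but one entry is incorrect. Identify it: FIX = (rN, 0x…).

[0] flags=0000 → (cmp)
[1] flags=0000 VS?F → skip
[2] flags=0000 GE?T → r4=0x45
[3] flags=0000 NE?T → r1=0x9b
[4] flags=0010 → (cmp)
[5] flags=0010 VC?T → r4=0xe0
[6] flags=0010 MI?F → skip
[7] flags=0010 LT?F → skip
[8] flags=1000 → (cmp)
[9] flags=1000 LT?T → r2=0x43
[10] flags=1000 LT?T → r4=0xf2
[11] flags=1000 MI?T → r2=0xca

FIX = (r2, 0xca)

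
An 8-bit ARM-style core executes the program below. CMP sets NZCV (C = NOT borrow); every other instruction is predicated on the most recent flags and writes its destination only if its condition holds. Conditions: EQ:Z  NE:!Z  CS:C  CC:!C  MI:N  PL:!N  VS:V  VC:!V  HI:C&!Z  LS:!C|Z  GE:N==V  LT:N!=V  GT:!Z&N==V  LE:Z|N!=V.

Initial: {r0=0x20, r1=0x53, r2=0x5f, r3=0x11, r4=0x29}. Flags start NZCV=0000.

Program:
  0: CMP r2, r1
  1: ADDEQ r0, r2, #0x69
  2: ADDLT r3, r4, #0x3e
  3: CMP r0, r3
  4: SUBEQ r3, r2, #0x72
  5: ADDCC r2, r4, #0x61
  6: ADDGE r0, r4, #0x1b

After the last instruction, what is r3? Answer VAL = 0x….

VAL = 0x11

0: ✓ CMP  NZCV=0010
1: · ADDEQ
2: · ADDLT
3: ✓ CMP  NZCV=0010
4: · SUBEQ
5: · ADDCC
6: ✓ ADDGE  r0←0x44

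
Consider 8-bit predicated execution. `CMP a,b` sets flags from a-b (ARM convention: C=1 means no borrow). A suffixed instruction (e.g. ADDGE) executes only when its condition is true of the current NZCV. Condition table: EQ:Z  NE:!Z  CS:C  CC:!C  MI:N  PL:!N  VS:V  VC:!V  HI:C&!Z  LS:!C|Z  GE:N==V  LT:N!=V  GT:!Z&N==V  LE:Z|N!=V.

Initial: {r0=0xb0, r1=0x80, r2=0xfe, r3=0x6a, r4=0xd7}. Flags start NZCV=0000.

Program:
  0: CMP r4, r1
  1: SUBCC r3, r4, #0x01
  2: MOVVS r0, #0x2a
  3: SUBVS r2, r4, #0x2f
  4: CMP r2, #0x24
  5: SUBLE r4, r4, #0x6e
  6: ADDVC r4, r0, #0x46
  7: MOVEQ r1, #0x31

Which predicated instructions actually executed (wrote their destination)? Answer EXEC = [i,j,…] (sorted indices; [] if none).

EXEC = [5,6]

[0] flags=0010 → (cmp)
[1] flags=0010 CC?F → skip
[2] flags=0010 VS?F → skip
[3] flags=0010 VS?F → skip
[4] flags=1010 → (cmp)
[5] flags=1010 LE?T → r4=0x69
[6] flags=1010 VC?T → r4=0xf6
[7] flags=1010 EQ?F → skip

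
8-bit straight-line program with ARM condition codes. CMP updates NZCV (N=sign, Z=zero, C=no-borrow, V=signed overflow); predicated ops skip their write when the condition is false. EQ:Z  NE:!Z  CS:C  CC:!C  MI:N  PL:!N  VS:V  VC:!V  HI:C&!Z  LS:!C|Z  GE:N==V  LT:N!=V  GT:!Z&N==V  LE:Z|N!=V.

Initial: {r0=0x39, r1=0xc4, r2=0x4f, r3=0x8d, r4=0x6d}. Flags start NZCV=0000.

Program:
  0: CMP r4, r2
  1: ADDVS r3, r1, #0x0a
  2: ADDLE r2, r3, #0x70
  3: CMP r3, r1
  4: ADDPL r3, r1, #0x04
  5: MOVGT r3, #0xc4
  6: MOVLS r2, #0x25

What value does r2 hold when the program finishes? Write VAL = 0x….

VAL = 0x25

[0] flags=0010 → (cmp)
[1] flags=0010 VS?F → skip
[2] flags=0010 LE?F → skip
[3] flags=1000 → (cmp)
[4] flags=1000 PL?F → skip
[5] flags=1000 GT?F → skip
[6] flags=1000 LS?T → r2=0x25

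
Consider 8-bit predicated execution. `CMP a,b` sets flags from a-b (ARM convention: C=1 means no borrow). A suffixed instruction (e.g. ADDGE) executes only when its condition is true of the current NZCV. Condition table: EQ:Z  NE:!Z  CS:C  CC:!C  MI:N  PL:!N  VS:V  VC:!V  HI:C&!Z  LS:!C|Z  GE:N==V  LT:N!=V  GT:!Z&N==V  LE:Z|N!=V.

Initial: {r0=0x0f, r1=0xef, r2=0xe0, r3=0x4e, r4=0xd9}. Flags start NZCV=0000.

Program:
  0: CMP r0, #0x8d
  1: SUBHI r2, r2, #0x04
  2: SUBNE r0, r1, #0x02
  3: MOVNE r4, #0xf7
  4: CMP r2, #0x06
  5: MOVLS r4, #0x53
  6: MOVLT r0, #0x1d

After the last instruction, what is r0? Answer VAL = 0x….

0: ✓ CMP  NZCV=1001
1: · SUBHI
2: ✓ SUBNE  r0←0xed
3: ✓ MOVNE  r4←0xf7
4: ✓ CMP  NZCV=1010
5: · MOVLS
6: ✓ MOVLT  r0←0x1d

VAL = 0x1d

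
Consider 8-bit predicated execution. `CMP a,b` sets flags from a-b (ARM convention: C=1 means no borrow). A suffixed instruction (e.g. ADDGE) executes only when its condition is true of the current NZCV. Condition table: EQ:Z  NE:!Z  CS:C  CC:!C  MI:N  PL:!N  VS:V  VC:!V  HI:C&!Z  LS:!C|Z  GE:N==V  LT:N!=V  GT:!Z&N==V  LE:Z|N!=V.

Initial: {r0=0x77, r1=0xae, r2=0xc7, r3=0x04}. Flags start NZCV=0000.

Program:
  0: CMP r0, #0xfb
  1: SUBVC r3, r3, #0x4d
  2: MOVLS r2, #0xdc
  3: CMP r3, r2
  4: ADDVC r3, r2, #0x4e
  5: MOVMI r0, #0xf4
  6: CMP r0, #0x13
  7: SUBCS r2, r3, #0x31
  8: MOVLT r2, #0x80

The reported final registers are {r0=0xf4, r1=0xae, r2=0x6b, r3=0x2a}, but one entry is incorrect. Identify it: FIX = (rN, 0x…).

FIX = (r2, 0x80)

[0] flags=0000 → (cmp)
[1] flags=0000 VC?T → r3=0xb7
[2] flags=0000 LS?T → r2=0xdc
[3] flags=1000 → (cmp)
[4] flags=1000 VC?T → r3=0x2a
[5] flags=1000 MI?T → r0=0xf4
[6] flags=1010 → (cmp)
[7] flags=1010 CS?T → r2=0xf9
[8] flags=1010 LT?T → r2=0x80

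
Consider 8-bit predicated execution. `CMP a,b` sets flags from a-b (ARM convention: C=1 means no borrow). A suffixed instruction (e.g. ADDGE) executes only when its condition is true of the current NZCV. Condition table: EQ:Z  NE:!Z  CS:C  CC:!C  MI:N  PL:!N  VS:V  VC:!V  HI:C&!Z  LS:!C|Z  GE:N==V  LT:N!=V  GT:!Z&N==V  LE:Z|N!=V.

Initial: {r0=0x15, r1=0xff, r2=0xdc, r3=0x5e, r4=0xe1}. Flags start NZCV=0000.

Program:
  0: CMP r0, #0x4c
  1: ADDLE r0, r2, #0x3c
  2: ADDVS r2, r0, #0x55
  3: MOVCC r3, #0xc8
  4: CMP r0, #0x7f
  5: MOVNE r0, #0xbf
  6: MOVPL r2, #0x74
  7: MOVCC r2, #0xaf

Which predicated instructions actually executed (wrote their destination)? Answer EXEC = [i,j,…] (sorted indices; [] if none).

[0] flags=1000 → (cmp)
[1] flags=1000 LE?T → r0=0x18
[2] flags=1000 VS?F → skip
[3] flags=1000 CC?T → r3=0xc8
[4] flags=1000 → (cmp)
[5] flags=1000 NE?T → r0=0xbf
[6] flags=1000 PL?F → skip
[7] flags=1000 CC?T → r2=0xaf

EXEC = [1,3,5,7]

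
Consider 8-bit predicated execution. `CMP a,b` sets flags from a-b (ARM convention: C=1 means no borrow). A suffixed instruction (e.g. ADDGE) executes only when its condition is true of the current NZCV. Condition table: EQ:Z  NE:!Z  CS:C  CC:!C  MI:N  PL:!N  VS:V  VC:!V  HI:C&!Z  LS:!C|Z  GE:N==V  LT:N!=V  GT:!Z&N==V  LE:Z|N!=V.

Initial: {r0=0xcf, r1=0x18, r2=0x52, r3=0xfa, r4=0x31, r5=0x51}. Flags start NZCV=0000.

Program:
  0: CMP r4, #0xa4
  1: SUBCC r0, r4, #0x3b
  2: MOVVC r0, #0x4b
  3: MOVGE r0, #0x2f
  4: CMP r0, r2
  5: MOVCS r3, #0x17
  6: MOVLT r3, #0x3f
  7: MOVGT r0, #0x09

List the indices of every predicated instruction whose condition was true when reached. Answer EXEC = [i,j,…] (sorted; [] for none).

EXEC = [1,3,6]

0: ✓ CMP  NZCV=1001
1: ✓ SUBCC  r0←0xf6
2: · MOVVC
3: ✓ MOVGE  r0←0x2f
4: ✓ CMP  NZCV=1000
5: · MOVCS
6: ✓ MOVLT  r3←0x3f
7: · MOVGT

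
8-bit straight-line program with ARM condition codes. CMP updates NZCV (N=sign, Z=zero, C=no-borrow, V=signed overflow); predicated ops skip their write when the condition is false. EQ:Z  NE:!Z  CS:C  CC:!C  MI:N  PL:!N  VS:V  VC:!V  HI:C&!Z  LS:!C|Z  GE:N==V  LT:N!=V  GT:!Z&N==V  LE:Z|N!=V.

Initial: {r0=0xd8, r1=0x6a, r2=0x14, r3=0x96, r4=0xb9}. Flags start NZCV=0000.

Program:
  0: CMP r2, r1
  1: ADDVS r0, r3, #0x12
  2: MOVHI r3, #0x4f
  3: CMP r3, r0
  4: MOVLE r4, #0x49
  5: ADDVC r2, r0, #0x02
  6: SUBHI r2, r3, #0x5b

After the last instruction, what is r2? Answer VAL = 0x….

VAL = 0xda

0: ✓ CMP  NZCV=1000
1: · ADDVS
2: · MOVHI
3: ✓ CMP  NZCV=1000
4: ✓ MOVLE  r4←0x49
5: ✓ ADDVC  r2←0xda
6: · SUBHI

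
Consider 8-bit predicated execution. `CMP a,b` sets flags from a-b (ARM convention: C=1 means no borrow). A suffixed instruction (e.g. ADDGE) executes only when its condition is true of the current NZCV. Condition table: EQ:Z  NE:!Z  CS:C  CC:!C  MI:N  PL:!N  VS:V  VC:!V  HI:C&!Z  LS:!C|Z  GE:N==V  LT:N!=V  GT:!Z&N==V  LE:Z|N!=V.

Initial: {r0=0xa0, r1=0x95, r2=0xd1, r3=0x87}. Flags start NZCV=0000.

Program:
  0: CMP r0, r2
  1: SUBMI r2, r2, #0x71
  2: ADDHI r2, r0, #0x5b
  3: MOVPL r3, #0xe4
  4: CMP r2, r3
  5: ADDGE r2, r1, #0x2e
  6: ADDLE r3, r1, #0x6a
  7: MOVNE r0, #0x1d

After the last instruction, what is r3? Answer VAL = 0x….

[0] flags=1000 → (cmp)
[1] flags=1000 MI?T → r2=0x60
[2] flags=1000 HI?F → skip
[3] flags=1000 PL?F → skip
[4] flags=1001 → (cmp)
[5] flags=1001 GE?T → r2=0xc3
[6] flags=1001 LE?F → skip
[7] flags=1001 NE?T → r0=0x1d

VAL = 0x87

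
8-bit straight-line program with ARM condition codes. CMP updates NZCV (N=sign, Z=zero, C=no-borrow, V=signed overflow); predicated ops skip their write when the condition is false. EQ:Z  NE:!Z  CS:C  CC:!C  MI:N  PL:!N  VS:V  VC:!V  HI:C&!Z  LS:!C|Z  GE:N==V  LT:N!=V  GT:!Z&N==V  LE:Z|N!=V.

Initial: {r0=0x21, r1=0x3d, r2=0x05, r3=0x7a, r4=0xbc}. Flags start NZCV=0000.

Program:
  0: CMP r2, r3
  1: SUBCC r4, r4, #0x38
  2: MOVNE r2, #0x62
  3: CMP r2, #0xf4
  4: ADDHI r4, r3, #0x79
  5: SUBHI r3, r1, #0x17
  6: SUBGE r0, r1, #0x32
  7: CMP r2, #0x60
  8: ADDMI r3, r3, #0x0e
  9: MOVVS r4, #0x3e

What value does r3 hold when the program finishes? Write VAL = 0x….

VAL = 0x7a

[0] flags=1000 → (cmp)
[1] flags=1000 CC?T → r4=0x84
[2] flags=1000 NE?T → r2=0x62
[3] flags=0000 → (cmp)
[4] flags=0000 HI?F → skip
[5] flags=0000 HI?F → skip
[6] flags=0000 GE?T → r0=0x0b
[7] flags=0010 → (cmp)
[8] flags=0010 MI?F → skip
[9] flags=0010 VS?F → skip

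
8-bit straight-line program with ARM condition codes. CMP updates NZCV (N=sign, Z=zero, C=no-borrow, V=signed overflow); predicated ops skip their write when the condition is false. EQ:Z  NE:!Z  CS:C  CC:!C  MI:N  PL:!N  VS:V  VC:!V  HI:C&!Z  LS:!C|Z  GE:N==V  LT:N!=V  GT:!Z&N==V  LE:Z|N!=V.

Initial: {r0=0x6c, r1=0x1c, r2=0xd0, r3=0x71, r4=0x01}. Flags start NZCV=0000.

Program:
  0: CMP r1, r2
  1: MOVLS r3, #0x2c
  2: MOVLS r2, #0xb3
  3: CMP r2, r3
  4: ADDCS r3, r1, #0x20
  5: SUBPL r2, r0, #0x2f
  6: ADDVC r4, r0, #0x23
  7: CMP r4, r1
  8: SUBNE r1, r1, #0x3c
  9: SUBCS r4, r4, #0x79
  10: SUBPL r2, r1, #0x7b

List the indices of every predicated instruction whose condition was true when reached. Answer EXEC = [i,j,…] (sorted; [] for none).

EXEC = [1,2,4,6,8,9,10]

0: ✓ CMP  NZCV=0000
1: ✓ MOVLS  r3←0x2c
2: ✓ MOVLS  r2←0xb3
3: ✓ CMP  NZCV=1010
4: ✓ ADDCS  r3←0x3c
5: · SUBPL
6: ✓ ADDVC  r4←0x8f
7: ✓ CMP  NZCV=0011
8: ✓ SUBNE  r1←0xe0
9: ✓ SUBCS  r4←0x16
10: ✓ SUBPL  r2←0x65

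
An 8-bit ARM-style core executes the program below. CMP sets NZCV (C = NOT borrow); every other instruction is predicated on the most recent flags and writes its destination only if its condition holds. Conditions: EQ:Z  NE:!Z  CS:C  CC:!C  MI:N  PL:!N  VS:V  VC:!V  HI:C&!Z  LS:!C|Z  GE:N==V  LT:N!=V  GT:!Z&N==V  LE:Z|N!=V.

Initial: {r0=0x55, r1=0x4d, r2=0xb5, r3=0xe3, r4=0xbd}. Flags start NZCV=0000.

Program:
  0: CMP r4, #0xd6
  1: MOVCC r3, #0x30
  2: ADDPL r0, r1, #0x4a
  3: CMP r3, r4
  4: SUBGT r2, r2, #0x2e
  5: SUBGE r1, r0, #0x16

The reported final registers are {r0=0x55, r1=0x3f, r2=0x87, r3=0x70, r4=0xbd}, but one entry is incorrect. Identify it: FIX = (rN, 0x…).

[0] flags=1000 → (cmp)
[1] flags=1000 CC?T → r3=0x30
[2] flags=1000 PL?F → skip
[3] flags=0000 → (cmp)
[4] flags=0000 GT?T → r2=0x87
[5] flags=0000 GE?T → r1=0x3f

FIX = (r3, 0x30)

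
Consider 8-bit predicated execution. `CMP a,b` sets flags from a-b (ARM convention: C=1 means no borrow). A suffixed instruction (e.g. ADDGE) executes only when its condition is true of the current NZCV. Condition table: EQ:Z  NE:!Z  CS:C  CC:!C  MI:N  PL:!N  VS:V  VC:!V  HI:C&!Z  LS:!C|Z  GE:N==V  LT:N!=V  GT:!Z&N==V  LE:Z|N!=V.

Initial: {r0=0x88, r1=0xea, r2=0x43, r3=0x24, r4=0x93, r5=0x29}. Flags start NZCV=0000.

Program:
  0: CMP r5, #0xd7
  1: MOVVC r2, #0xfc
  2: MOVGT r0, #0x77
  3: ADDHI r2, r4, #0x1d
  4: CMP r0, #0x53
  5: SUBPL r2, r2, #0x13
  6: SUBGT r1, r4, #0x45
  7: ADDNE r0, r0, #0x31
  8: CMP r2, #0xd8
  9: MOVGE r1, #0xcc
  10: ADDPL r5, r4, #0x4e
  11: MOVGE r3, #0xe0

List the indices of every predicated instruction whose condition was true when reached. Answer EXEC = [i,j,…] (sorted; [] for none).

EXEC = [1,2,5,6,7,9,10,11]

[0] flags=0000 → (cmp)
[1] flags=0000 VC?T → r2=0xfc
[2] flags=0000 GT?T → r0=0x77
[3] flags=0000 HI?F → skip
[4] flags=0010 → (cmp)
[5] flags=0010 PL?T → r2=0xe9
[6] flags=0010 GT?T → r1=0x4e
[7] flags=0010 NE?T → r0=0xa8
[8] flags=0010 → (cmp)
[9] flags=0010 GE?T → r1=0xcc
[10] flags=0010 PL?T → r5=0xe1
[11] flags=0010 GE?T → r3=0xe0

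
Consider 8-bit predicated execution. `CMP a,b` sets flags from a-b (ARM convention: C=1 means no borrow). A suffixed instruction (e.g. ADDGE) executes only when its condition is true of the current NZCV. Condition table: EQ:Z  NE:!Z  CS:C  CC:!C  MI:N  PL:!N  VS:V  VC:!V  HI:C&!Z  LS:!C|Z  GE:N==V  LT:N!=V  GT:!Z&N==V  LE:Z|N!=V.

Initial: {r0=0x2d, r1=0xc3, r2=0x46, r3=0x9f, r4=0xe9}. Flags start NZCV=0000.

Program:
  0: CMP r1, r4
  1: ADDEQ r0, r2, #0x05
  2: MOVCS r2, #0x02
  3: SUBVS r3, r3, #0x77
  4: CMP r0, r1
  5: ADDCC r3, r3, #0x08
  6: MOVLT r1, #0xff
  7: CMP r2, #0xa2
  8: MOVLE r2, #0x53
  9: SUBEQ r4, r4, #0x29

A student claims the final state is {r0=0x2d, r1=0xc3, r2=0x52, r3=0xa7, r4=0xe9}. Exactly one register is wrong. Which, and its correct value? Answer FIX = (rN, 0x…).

0: ✓ CMP  NZCV=1000
1: · ADDEQ
2: · MOVCS
3: · SUBVS
4: ✓ CMP  NZCV=0000
5: ✓ ADDCC  r3←0xa7
6: · MOVLT
7: ✓ CMP  NZCV=1001
8: · MOVLE
9: · SUBEQ

FIX = (r2, 0x46)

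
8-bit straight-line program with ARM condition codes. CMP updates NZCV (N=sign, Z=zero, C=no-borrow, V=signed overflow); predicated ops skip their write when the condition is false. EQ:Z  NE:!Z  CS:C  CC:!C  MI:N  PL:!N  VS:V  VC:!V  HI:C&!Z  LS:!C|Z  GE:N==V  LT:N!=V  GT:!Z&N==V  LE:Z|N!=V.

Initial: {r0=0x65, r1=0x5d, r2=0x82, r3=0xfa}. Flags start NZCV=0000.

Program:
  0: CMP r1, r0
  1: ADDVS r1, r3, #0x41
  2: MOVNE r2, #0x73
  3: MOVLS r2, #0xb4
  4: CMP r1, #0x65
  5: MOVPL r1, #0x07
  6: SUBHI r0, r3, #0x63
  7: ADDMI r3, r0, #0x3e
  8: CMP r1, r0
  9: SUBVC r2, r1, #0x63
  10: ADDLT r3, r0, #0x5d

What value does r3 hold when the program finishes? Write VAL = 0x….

VAL = 0xc2

0: ✓ CMP  NZCV=1000
1: · ADDVS
2: ✓ MOVNE  r2←0x73
3: ✓ MOVLS  r2←0xb4
4: ✓ CMP  NZCV=1000
5: · MOVPL
6: · SUBHI
7: ✓ ADDMI  r3←0xa3
8: ✓ CMP  NZCV=1000
9: ✓ SUBVC  r2←0xfa
10: ✓ ADDLT  r3←0xc2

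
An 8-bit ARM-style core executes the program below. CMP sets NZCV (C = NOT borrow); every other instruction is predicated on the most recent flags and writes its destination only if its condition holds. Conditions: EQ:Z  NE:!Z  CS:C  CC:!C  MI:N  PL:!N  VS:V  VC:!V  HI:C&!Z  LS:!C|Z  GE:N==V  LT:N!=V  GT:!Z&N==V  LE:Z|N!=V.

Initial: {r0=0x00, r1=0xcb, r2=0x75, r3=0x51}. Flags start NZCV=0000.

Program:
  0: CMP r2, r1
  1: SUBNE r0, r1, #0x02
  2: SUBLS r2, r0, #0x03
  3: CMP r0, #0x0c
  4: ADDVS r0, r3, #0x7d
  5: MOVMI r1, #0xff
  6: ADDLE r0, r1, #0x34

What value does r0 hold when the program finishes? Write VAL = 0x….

VAL = 0x33

0: ✓ CMP  NZCV=1001
1: ✓ SUBNE  r0←0xc9
2: ✓ SUBLS  r2←0xc6
3: ✓ CMP  NZCV=1010
4: · ADDVS
5: ✓ MOVMI  r1←0xff
6: ✓ ADDLE  r0←0x33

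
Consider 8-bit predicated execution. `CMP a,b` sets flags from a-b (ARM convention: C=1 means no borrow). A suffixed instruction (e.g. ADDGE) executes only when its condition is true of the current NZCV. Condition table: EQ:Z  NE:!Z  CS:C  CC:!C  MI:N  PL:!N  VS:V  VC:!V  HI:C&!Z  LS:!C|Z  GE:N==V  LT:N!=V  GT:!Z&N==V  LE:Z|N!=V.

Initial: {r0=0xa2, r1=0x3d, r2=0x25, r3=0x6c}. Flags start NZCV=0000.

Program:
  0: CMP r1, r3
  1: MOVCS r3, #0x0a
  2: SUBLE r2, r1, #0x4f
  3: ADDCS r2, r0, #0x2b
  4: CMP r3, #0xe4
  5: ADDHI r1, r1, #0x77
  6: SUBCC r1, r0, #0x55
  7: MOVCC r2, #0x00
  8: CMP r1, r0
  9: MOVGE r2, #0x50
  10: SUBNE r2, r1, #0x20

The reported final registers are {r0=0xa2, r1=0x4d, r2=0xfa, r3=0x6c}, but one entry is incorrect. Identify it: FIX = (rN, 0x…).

[0] flags=1000 → (cmp)
[1] flags=1000 CS?F → skip
[2] flags=1000 LE?T → r2=0xee
[3] flags=1000 CS?F → skip
[4] flags=1001 → (cmp)
[5] flags=1001 HI?F → skip
[6] flags=1001 CC?T → r1=0x4d
[7] flags=1001 CC?T → r2=0x00
[8] flags=1001 → (cmp)
[9] flags=1001 GE?T → r2=0x50
[10] flags=1001 NE?T → r2=0x2d

FIX = (r2, 0x2d)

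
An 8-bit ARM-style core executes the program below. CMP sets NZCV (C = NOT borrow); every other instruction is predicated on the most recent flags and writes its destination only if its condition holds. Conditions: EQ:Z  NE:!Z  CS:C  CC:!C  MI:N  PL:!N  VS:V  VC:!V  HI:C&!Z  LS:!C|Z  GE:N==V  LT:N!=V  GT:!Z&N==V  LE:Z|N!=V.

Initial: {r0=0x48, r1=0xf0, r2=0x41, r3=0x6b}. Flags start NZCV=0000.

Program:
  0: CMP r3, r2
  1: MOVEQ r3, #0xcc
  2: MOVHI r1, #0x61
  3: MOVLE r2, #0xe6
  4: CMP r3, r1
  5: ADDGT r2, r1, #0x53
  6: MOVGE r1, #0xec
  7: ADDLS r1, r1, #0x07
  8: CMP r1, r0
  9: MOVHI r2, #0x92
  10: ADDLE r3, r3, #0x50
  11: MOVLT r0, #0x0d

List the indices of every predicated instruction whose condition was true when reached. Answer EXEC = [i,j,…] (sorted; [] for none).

EXEC = [2,5,6,9,10,11]

[0] flags=0010 → (cmp)
[1] flags=0010 EQ?F → skip
[2] flags=0010 HI?T → r1=0x61
[3] flags=0010 LE?F → skip
[4] flags=0010 → (cmp)
[5] flags=0010 GT?T → r2=0xb4
[6] flags=0010 GE?T → r1=0xec
[7] flags=0010 LS?F → skip
[8] flags=1010 → (cmp)
[9] flags=1010 HI?T → r2=0x92
[10] flags=1010 LE?T → r3=0xbb
[11] flags=1010 LT?T → r0=0x0d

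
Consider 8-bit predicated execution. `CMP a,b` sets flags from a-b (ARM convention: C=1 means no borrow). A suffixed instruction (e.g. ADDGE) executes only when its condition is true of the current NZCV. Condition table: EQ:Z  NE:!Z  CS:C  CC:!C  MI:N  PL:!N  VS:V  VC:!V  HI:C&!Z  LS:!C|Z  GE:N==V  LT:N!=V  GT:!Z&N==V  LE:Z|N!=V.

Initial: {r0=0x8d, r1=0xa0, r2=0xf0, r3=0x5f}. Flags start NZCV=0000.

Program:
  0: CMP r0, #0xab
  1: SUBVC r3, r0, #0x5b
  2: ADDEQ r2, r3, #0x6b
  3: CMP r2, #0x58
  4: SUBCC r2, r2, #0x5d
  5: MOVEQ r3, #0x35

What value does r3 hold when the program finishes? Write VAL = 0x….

[0] flags=1000 → (cmp)
[1] flags=1000 VC?T → r3=0x32
[2] flags=1000 EQ?F → skip
[3] flags=1010 → (cmp)
[4] flags=1010 CC?F → skip
[5] flags=1010 EQ?F → skip

VAL = 0x32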